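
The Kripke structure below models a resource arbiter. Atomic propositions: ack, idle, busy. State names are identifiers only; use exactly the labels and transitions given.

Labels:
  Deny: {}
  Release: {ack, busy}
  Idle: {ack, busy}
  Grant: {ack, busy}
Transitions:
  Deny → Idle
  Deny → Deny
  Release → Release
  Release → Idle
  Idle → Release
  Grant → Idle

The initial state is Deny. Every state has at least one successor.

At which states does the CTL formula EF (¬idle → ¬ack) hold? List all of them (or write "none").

States satisfying ¬idle → ¬ack: {Deny}.
States satisfying EF (¬idle → ¬ack): {Deny}.

{Deny}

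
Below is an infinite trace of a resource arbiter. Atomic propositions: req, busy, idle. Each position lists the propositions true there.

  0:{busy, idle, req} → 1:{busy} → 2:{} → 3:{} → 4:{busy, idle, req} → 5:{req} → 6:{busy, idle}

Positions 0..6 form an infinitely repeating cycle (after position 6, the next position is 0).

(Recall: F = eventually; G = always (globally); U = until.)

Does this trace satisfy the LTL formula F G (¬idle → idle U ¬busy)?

Does not hold

G (¬idle → idle U ¬busy) is false at every position 0..6, so it never becomes true and F G (¬idle → idle U ¬busy) fails.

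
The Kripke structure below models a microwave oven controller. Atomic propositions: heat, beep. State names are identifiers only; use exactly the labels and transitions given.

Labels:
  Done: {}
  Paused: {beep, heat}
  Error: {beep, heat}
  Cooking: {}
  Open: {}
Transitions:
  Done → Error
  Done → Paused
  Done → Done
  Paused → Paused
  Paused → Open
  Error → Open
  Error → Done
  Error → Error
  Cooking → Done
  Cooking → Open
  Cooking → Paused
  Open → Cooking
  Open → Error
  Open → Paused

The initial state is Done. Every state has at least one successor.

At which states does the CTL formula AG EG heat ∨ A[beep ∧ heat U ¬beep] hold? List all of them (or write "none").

{Done, Cooking, Open}

States satisfying EG heat: {Paused, Error}.
States satisfying AG EG heat: ∅.
States satisfying beep ∧ heat: {Paused, Error}.
States satisfying ¬beep: {Done, Cooking, Open}.
States satisfying A[beep ∧ heat U ¬beep]: {Done, Cooking, Open}.
States satisfying AG EG heat ∨ A[beep ∧ heat U ¬beep]: {Done, Cooking, Open}.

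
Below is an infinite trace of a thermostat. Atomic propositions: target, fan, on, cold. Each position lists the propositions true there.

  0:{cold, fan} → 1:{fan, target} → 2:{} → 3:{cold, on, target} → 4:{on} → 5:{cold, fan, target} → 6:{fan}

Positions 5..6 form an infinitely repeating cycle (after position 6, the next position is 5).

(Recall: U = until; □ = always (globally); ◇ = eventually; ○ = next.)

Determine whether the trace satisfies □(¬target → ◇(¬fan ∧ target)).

Does not hold

¬target → ◇(¬fan ∧ target) must hold at every position from 0 onward. It fails at position 4, so □(¬target → ◇(¬fan ∧ target)) is false.
Positions where ¬target holds: 0, 2, 4, 6.
Check ◇(¬fan ∧ target) at each: 0→ok, 2→ok, 4→fails, 6→fails.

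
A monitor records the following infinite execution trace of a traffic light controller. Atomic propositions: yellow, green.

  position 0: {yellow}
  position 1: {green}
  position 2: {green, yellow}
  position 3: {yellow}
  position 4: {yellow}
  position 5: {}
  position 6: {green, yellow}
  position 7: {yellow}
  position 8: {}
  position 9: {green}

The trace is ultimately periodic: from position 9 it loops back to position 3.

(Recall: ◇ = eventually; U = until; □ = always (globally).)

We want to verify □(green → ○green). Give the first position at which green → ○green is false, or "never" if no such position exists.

Check green → ○green at each position in order: 0 ✓, 1 ✓.
At position 2 the labels are {green, yellow} and the next position 3 has {yellow}, so green → ○green is false there. This is the first violation.

2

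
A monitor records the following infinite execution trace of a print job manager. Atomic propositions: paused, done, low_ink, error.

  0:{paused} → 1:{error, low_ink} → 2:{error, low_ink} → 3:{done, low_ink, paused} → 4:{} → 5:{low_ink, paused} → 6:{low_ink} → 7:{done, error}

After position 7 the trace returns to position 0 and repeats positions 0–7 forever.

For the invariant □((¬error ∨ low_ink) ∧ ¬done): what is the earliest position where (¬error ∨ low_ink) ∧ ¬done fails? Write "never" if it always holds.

3

Check (¬error ∨ low_ink) ∧ ¬done at each position in order: 0 ✓, 1 ✓, 2 ✓.
At position 3 the labels are {done, low_ink, paused}, so (¬error ∨ low_ink) ∧ ¬done is false there. This is the first violation.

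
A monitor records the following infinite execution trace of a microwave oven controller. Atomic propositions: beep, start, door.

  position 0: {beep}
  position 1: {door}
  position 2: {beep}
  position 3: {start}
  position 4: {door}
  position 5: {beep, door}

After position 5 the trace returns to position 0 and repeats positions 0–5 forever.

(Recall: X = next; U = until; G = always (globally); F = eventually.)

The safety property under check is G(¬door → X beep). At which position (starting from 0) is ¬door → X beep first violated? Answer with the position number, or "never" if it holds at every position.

0

At position 0 the labels are {beep} and the next position 1 has {door}, so ¬door → X beep is false there. This is the first violation.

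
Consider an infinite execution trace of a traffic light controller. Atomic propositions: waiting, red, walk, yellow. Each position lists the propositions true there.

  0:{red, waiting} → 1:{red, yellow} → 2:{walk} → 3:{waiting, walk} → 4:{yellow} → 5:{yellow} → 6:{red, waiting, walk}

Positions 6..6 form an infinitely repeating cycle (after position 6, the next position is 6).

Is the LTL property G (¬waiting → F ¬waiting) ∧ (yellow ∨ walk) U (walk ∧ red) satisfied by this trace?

¬waiting → F ¬waiting holds at every position 0..6, and those are all positions ever visited, so G (¬waiting → F ¬waiting) holds.
Positions where ¬waiting holds: 1, 2, 4, 5.
Check F ¬waiting at each: 1→ok, 2→ok, 4→ok, 5→ok.
Walking from position 0: at position 0, walk ∧ red has not yet held and yellow ∨ walk fails, so (yellow ∨ walk) U (walk ∧ red) is false.
At position 0: G (¬waiting → F ¬waiting) is true; (yellow ∨ walk) U (walk ∧ red) is false; so G (¬waiting → F ¬waiting) ∧ (yellow ∨ walk) U (walk ∧ red) is false.

No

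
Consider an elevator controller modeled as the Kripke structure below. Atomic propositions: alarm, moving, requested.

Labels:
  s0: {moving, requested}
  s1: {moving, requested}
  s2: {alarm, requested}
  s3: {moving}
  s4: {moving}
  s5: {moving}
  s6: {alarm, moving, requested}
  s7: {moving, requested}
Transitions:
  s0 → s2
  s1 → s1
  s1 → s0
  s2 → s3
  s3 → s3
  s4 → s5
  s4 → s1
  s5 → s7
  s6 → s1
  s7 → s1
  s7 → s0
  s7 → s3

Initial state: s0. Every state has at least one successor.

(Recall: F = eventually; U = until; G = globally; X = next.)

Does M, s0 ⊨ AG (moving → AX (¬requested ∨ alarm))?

States satisfying moving → AX (¬requested ∨ alarm): {s0, s2, s3}.
States satisfying AG (moving → AX (¬requested ∨ alarm)): {s0, s2, s3}.
Every state reachable from s0 satisfies moving → AX (¬requested ∨ alarm).
s0 ∈ Sat(AG (moving → AX (¬requested ∨ alarm))).

Holds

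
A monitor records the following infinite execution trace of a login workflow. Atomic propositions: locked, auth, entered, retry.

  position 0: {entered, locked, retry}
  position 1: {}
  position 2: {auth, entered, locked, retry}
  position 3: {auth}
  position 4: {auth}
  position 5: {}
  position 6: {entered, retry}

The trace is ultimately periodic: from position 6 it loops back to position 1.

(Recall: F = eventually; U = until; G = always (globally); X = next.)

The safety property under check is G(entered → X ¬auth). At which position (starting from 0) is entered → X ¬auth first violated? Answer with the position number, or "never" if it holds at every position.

Check entered → X ¬auth at each position in order: 0 ✓, 1 ✓.
At position 2 the labels are {auth, entered, locked, retry} and the next position 3 has {auth}, so entered → X ¬auth is false there. This is the first violation.

2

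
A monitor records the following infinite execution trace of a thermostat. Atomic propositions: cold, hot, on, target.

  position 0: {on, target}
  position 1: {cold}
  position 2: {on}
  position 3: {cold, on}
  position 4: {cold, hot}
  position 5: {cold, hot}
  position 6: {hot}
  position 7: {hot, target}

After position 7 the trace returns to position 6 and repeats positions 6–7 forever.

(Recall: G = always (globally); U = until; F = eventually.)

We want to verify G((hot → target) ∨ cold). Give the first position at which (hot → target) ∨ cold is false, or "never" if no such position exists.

6

Check (hot → target) ∨ cold at each position in order: 0 ✓, 1 ✓, 2 ✓, 3 ✓, 4 ✓, 5 ✓.
At position 6 the labels are {hot}, so (hot → target) ∨ cold is false there. This is the first violation.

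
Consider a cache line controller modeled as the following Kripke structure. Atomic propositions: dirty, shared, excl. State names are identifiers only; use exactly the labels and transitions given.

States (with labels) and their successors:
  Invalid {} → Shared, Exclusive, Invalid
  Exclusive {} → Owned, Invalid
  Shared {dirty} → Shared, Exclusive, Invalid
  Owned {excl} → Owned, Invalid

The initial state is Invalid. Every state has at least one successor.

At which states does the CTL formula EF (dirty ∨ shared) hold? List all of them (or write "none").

{Invalid, Exclusive, Shared, Owned}

States satisfying dirty ∨ shared: {Shared}.
States satisfying EF (dirty ∨ shared): {Invalid, Exclusive, Shared, Owned}.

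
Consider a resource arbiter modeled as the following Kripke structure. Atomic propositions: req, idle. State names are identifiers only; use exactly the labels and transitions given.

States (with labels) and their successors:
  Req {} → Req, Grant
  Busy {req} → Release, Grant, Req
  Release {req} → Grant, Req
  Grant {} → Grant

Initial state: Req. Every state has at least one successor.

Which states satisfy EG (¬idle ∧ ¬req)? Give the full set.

{Req, Grant}

States satisfying ¬idle ∧ ¬req: {Req, Grant}.
States satisfying EG (¬idle ∧ ¬req): {Req, Grant}.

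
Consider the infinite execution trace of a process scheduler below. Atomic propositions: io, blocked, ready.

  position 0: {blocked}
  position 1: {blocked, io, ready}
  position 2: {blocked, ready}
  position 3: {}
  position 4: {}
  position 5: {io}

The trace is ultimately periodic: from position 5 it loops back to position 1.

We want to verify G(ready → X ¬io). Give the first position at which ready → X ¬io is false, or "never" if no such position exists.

never

ready → X ¬io holds at every position 0..5, and those are all the positions the trace ever visits, so the invariant G(ready → X ¬io) is never violated.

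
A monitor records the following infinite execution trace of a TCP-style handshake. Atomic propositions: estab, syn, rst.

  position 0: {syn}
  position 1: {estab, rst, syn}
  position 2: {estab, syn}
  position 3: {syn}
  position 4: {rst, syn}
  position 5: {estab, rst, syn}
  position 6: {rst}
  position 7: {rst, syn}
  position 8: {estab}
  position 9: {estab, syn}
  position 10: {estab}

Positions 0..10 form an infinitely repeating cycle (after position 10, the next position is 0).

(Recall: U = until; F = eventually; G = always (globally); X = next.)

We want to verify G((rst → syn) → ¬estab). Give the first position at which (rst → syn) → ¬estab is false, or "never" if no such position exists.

1

Check (rst → syn) → ¬estab at each position in order: 0 ✓.
At position 1 the labels are {estab, rst, syn}, so (rst → syn) → ¬estab is false there. This is the first violation.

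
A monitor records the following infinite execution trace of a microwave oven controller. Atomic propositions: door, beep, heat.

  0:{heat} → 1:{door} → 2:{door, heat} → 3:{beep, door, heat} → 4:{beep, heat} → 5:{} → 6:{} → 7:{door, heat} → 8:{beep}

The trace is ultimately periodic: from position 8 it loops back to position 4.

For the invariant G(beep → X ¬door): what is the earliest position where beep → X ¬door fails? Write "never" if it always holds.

never

beep → X ¬door holds at every position 0..8, and those are all the positions the trace ever visits, so the invariant G(beep → X ¬door) is never violated.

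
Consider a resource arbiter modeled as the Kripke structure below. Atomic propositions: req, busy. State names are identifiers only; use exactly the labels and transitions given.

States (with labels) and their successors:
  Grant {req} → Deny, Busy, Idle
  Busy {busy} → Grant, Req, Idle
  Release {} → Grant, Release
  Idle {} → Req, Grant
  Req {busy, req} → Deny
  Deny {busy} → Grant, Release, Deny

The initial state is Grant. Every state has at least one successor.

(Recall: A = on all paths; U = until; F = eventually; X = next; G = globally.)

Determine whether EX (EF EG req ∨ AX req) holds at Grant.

States satisfying EF EG req ∨ AX req: {Idle}.
States satisfying EX (EF EG req ∨ AX req): {Grant, Busy}.
Grant ∈ Sat(EX (EF EG req ∨ AX req)).

Satisfied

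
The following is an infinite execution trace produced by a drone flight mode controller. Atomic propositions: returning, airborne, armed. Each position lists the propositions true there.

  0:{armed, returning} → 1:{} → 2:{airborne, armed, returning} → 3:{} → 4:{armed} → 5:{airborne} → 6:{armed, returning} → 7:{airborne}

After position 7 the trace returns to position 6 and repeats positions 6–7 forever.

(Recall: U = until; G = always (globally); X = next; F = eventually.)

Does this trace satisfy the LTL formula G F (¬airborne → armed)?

Holds

F (¬airborne → armed) holds at every position 0..7, and those are all positions ever visited, so G F (¬airborne → armed) holds.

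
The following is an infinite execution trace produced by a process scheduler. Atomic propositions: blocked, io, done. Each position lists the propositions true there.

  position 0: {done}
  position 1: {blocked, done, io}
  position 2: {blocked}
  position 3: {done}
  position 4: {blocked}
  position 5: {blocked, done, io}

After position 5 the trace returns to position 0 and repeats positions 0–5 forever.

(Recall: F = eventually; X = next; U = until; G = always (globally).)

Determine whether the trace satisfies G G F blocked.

Satisfied

G F blocked holds at every position 0..5, and those are all positions ever visited, so G G F blocked holds.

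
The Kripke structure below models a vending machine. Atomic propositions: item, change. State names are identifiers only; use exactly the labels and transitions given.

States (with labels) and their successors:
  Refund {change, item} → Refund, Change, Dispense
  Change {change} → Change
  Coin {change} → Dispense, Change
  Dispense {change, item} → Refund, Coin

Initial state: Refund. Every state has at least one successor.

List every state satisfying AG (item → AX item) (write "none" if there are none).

States satisfying item → AX item: {Change, Coin}.
States satisfying AG (item → AX item): {Change}.

{Change}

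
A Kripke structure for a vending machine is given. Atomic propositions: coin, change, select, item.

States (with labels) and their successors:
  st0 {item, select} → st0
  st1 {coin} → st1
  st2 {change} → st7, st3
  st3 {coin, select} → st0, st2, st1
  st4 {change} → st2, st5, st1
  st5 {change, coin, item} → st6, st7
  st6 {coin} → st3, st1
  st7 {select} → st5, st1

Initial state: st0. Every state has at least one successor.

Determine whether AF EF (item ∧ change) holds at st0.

States satisfying EF (item ∧ change): {st2, st3, st4, st5, st6, st7}.
States satisfying AF EF (item ∧ change): {st2, st3, st4, st5, st6, st7}.
There is a path from st0 along which EF (item ∧ change) never holds.
st0 ∉ Sat(AF EF (item ∧ change)).

Does not hold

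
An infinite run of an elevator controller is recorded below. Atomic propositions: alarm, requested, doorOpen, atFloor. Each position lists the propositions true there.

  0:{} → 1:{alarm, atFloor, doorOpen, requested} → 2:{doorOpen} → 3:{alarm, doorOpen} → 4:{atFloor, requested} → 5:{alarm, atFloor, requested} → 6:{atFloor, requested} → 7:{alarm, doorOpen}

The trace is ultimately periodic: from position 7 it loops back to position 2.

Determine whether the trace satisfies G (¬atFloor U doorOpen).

No

¬atFloor U doorOpen must hold at every position from 0 onward. It fails at position 4, so G (¬atFloor U doorOpen) is false.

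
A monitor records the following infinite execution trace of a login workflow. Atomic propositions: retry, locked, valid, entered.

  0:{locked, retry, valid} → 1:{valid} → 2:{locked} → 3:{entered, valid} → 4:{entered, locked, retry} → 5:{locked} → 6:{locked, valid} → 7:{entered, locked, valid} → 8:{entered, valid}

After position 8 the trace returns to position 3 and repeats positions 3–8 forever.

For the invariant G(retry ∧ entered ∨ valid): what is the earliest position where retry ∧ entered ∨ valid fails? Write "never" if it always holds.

2

Check retry ∧ entered ∨ valid at each position in order: 0 ✓, 1 ✓.
At position 2 the labels are {locked}, so retry ∧ entered ∨ valid is false there. This is the first violation.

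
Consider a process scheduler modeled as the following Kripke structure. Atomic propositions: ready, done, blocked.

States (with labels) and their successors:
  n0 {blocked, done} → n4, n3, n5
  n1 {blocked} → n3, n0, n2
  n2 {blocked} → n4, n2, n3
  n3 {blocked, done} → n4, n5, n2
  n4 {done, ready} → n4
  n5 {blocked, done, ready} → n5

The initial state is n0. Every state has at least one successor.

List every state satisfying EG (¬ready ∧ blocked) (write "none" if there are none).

{n0, n1, n2, n3}

States satisfying ¬ready ∧ blocked: {n0, n1, n2, n3}.
States satisfying EG (¬ready ∧ blocked): {n0, n1, n2, n3}.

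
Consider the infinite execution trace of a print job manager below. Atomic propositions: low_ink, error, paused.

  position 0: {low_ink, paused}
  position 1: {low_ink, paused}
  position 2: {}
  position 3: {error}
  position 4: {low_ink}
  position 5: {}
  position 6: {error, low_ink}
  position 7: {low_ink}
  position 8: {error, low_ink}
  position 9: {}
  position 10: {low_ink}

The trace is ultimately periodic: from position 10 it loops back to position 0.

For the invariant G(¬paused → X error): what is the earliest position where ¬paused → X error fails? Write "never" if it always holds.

3

Check ¬paused → X error at each position in order: 0 ✓, 1 ✓, 2 ✓.
At position 3 the labels are {error} and the next position 4 has {low_ink}, so ¬paused → X error is false there. This is the first violation.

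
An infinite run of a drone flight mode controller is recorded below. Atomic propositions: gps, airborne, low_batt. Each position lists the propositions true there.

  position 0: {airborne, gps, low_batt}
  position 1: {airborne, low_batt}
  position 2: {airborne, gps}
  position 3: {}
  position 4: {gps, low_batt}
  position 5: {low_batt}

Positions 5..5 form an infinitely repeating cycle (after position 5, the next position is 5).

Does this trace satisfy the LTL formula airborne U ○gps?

Walking from position 0: ○gps first holds at position 1, and airborne holds at every earlier position along the way, so airborne U ○gps holds.

Satisfied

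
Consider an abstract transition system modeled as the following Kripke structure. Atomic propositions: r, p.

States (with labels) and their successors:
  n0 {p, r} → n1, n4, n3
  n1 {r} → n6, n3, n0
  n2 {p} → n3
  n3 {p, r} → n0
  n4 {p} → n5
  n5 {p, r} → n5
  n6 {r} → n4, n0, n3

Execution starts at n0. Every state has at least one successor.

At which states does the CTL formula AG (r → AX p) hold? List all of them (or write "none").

States satisfying r → AX p: {n2, n3, n4, n5, n6}.
States satisfying AG (r → AX p): {n4, n5}.

{n4, n5}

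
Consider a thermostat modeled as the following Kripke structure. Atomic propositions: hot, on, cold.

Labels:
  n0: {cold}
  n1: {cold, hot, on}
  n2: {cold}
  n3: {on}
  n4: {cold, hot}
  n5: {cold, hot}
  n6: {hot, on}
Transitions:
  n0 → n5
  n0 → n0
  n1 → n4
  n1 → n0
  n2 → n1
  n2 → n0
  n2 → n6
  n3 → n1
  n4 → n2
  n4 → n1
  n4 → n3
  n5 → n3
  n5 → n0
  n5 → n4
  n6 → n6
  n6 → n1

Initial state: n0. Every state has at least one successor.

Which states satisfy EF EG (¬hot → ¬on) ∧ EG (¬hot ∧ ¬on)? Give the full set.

{n0, n2}

States satisfying EG (¬hot → ¬on): {n0, n1, n2, n4, n5, n6}.
States satisfying EF EG (¬hot → ¬on): {n0, n1, n2, n3, n4, n5, n6}.
States satisfying ¬hot ∧ ¬on: {n0, n2}.
States satisfying EG (¬hot ∧ ¬on): {n0, n2}.
States satisfying EF EG (¬hot → ¬on) ∧ EG (¬hot ∧ ¬on): {n0, n2}.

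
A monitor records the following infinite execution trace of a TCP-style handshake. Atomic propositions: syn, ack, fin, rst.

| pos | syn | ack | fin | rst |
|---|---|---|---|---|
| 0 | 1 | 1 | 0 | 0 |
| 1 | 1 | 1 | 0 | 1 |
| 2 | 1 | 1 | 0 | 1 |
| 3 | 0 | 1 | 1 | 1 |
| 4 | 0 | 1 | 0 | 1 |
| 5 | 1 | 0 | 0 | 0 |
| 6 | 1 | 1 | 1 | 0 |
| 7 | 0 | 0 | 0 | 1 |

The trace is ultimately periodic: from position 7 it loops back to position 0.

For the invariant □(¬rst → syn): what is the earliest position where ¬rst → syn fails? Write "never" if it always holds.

¬rst → syn holds at every position 0..7, and those are all the positions the trace ever visits, so the invariant □(¬rst → syn) is never violated.

never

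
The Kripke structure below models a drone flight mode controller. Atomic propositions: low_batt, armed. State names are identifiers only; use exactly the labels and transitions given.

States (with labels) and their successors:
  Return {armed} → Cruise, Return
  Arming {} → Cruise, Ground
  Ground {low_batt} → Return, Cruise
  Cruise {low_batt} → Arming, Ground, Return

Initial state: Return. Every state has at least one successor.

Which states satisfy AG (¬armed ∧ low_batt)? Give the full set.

States satisfying ¬armed ∧ low_batt: {Ground, Cruise}.
States satisfying AG (¬armed ∧ low_batt): ∅.

none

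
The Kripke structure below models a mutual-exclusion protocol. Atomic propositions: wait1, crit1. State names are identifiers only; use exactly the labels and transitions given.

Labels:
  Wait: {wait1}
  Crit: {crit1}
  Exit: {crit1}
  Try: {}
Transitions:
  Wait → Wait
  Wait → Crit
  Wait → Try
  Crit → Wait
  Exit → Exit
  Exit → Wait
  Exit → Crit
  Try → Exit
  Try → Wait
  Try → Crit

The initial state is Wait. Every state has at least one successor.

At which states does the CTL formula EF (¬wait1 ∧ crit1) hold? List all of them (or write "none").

States satisfying ¬wait1 ∧ crit1: {Crit, Exit}.
States satisfying EF (¬wait1 ∧ crit1): {Wait, Crit, Exit, Try}.

{Wait, Crit, Exit, Try}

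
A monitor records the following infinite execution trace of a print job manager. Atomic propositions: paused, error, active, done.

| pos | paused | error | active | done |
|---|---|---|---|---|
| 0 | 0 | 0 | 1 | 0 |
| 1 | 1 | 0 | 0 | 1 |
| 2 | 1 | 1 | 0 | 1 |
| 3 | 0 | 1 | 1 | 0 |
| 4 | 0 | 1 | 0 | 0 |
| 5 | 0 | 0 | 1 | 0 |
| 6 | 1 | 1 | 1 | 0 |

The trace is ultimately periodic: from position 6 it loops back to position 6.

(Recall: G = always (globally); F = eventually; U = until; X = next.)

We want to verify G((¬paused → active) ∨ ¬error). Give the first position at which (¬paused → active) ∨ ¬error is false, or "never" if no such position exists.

Check (¬paused → active) ∨ ¬error at each position in order: 0 ✓, 1 ✓, 2 ✓, 3 ✓.
At position 4 the labels are {error}, so (¬paused → active) ∨ ¬error is false there. This is the first violation.

4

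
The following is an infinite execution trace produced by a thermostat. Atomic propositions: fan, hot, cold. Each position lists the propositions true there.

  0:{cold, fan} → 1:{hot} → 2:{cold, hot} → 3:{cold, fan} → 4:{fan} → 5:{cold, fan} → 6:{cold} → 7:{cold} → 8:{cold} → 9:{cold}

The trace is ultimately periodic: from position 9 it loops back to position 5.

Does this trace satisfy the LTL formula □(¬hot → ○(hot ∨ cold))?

Does not hold

¬hot → ○(hot ∨ cold) must hold at every position from 0 onward. It fails at position 3, so □(¬hot → ○(hot ∨ cold)) is false.
Positions where ¬hot holds: 0, 3, 4, 5, 6, 7, 8, 9.
Check ○(hot ∨ cold) at each: 0→ok, 3→fails, 4→ok, 5→ok, 6→ok, 7→ok, 8→ok, 9→ok.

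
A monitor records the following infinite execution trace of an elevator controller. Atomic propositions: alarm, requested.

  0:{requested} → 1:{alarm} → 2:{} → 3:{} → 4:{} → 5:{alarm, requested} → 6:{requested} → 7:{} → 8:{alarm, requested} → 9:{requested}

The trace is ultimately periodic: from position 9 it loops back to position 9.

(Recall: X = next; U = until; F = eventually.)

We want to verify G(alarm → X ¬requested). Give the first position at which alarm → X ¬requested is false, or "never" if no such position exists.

5

Check alarm → X ¬requested at each position in order: 0 ✓, 1 ✓, 2 ✓, 3 ✓, 4 ✓.
At position 5 the labels are {alarm, requested} and the next position 6 has {requested}, so alarm → X ¬requested is false there. This is the first violation.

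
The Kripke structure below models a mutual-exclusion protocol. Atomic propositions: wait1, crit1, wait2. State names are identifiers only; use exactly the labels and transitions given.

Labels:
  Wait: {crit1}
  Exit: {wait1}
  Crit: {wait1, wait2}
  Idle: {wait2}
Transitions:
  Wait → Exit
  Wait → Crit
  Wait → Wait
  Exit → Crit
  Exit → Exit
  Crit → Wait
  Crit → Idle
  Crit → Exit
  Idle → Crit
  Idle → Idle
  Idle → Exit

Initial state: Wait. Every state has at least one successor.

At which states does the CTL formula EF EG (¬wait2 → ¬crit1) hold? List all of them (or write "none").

{Wait, Exit, Crit, Idle}

States satisfying EG (¬wait2 → ¬crit1): {Exit, Crit, Idle}.
States satisfying EF EG (¬wait2 → ¬crit1): {Wait, Exit, Crit, Idle}.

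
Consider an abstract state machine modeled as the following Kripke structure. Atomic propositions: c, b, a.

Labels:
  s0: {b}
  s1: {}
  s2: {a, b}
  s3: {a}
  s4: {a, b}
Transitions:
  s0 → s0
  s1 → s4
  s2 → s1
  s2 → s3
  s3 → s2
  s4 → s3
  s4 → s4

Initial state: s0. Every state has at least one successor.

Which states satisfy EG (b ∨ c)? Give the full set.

{s0, s4}

States satisfying b ∨ c: {s0, s2, s4}.
States satisfying EG (b ∨ c): {s0, s4}.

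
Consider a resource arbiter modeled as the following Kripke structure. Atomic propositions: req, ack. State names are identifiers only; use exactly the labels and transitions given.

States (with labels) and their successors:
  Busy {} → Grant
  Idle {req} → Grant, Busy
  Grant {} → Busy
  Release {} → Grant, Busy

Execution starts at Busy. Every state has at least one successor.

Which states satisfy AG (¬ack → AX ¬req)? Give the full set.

States satisfying ¬ack → AX ¬req: {Busy, Idle, Grant, Release}.
States satisfying AG (¬ack → AX ¬req): {Busy, Idle, Grant, Release}.

{Busy, Idle, Grant, Release}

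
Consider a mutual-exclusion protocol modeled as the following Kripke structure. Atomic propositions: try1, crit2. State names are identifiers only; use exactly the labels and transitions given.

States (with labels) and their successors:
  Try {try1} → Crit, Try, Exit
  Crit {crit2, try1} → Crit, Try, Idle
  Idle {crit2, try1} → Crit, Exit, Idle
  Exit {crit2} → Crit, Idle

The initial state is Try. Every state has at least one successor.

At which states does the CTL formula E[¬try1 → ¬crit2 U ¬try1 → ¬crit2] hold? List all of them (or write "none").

{Try, Crit, Idle}

States satisfying ¬try1 → ¬crit2: {Try, Crit, Idle}.
States satisfying E[¬try1 → ¬crit2 U ¬try1 → ¬crit2]: {Try, Crit, Idle}.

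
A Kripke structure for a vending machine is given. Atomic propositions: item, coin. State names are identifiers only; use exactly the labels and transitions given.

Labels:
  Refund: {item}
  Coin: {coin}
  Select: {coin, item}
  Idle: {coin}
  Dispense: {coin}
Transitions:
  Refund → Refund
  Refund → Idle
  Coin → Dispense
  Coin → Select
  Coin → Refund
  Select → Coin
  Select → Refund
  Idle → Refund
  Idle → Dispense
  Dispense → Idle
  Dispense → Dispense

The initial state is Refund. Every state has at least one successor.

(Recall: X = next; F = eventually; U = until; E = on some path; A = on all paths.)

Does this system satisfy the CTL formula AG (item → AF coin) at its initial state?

Violated

States satisfying item → AF coin: {Coin, Select, Idle, Dispense}.
States satisfying AG (item → AF coin): ∅.
Refund is reachable from Refund and violates item → AF coin, so AG fails at Refund.
Refund ∉ Sat(AG (item → AF coin)).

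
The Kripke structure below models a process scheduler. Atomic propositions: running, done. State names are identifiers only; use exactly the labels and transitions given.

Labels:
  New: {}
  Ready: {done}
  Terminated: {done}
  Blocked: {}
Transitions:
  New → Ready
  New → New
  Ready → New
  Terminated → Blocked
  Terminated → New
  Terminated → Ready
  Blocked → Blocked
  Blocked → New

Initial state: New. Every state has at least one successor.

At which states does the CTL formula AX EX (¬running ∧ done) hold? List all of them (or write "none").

States satisfying EX (¬running ∧ done): {New, Terminated}.
States satisfying AX EX (¬running ∧ done): {Ready}.

{Ready}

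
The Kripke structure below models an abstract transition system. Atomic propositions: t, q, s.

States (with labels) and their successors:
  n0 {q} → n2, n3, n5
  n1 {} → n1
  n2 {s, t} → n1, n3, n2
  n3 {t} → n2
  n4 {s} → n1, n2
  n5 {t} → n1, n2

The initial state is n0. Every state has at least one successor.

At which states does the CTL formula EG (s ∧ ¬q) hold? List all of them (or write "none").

{n2, n4}

States satisfying s ∧ ¬q: {n2, n4}.
States satisfying EG (s ∧ ¬q): {n2, n4}.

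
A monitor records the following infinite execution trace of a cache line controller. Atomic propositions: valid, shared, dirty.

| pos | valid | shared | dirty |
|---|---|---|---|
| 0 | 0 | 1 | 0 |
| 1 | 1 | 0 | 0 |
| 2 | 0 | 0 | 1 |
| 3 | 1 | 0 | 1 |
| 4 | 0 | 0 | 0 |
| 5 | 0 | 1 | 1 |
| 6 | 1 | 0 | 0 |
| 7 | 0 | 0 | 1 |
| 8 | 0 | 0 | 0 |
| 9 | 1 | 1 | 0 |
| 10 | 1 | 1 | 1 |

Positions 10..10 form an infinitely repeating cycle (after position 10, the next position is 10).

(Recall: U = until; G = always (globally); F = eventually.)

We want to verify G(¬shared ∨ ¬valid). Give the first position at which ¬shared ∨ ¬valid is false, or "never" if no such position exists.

Check ¬shared ∨ ¬valid at each position in order: 0 ✓, 1 ✓, 2 ✓, 3 ✓, 4 ✓, 5 ✓, 6 ✓, 7 ✓, 8 ✓.
At position 9 the labels are {shared, valid}, so ¬shared ∨ ¬valid is false there. This is the first violation.

9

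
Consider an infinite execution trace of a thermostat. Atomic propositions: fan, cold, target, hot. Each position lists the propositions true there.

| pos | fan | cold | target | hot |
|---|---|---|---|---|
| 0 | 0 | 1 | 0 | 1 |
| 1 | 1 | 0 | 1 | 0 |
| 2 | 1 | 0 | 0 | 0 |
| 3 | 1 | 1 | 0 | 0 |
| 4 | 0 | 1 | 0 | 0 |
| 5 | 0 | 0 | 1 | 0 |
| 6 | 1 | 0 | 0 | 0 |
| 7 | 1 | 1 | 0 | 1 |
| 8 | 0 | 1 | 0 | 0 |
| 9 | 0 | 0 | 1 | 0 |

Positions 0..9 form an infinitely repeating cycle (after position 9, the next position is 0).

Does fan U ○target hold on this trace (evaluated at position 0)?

Walking from position 0: ○target first holds at position 0, and fan holds at every earlier position along the way, so fan U ○target holds.

Yes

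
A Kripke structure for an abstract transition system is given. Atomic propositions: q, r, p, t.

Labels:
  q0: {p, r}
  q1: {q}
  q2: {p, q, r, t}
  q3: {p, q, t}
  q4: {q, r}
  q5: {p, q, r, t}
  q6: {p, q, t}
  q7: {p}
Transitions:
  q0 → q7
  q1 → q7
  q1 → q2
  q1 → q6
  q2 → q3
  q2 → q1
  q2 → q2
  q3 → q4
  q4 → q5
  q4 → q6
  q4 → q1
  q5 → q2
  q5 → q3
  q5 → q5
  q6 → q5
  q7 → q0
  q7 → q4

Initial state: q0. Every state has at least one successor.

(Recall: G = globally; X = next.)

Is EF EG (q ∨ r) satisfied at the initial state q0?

Holds

States satisfying EG (q ∨ r): {q1, q2, q3, q4, q5, q6}.
States satisfying EF EG (q ∨ r): {q0, q1, q2, q3, q4, q5, q6, q7}.
Some path from q0 reaches a state where EG (q ∨ r) holds.
q0 ∈ Sat(EF EG (q ∨ r)).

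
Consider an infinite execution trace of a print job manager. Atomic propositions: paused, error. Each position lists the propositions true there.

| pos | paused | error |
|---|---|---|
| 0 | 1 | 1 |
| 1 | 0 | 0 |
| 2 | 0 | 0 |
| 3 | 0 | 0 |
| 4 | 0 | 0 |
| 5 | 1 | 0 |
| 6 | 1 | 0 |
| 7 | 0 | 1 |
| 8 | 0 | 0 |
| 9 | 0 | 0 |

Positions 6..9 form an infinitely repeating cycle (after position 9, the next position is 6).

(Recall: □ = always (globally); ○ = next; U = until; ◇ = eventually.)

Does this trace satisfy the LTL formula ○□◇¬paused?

Yes

The position after 0 is 1; □◇¬paused is true there.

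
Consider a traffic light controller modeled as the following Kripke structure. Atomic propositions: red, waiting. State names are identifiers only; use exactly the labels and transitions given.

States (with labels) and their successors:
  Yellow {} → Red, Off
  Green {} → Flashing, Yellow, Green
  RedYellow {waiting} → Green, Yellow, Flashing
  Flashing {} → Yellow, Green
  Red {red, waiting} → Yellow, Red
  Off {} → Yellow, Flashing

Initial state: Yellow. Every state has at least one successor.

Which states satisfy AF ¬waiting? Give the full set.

{Yellow, Green, RedYellow, Flashing, Off}

States satisfying ¬waiting: {Yellow, Green, Flashing, Off}.
States satisfying AF ¬waiting: {Yellow, Green, RedYellow, Flashing, Off}.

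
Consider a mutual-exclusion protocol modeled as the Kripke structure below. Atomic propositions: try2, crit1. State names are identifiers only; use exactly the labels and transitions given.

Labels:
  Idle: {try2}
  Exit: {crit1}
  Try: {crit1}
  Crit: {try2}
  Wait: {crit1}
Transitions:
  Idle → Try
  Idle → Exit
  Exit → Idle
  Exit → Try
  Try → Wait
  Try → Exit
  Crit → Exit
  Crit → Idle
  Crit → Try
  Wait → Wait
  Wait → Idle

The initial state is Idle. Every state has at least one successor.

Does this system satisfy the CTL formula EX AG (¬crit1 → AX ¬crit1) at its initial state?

States satisfying AG (¬crit1 → AX ¬crit1): ∅.
States satisfying EX AG (¬crit1 → AX ¬crit1): ∅.
No suitable path/successor from Idle witnesses the formula.
Idle ∉ Sat(EX AG (¬crit1 → AX ¬crit1)).

Does not hold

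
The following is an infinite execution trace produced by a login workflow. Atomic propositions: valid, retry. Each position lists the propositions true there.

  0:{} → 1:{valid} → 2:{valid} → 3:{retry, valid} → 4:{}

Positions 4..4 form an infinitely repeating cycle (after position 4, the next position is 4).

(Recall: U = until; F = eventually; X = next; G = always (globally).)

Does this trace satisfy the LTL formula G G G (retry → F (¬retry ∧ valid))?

Violated

G G (retry → F (¬retry ∧ valid)) must hold at every position from 0 onward. It fails at position 0, so G G G (retry → F (¬retry ∧ valid)) is false.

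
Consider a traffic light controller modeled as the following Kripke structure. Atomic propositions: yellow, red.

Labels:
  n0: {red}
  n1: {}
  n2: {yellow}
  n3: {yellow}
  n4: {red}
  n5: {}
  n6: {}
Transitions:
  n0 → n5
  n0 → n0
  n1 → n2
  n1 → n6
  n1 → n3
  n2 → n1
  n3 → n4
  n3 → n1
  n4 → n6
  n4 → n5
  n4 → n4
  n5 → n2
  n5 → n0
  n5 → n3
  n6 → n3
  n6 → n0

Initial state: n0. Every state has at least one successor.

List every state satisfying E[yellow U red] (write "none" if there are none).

{n0, n3, n4}

States satisfying yellow: {n2, n3}.
States satisfying red: {n0, n4}.
States satisfying E[yellow U red]: {n0, n3, n4}.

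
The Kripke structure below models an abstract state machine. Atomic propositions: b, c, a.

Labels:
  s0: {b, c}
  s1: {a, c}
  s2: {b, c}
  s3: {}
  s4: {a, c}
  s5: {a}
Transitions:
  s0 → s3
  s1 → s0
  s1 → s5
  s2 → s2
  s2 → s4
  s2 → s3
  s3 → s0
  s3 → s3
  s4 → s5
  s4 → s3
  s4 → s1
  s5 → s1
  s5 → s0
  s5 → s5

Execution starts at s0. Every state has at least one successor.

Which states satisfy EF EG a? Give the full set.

{s1, s2, s4, s5}

States satisfying EG a: {s1, s4, s5}.
States satisfying EF EG a: {s1, s2, s4, s5}.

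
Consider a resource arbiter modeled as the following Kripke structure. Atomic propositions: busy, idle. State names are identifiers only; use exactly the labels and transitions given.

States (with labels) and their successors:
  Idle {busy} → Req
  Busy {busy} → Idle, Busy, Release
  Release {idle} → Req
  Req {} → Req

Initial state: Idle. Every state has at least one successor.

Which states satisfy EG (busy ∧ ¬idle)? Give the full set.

States satisfying busy ∧ ¬idle: {Idle, Busy}.
States satisfying EG (busy ∧ ¬idle): {Busy}.

{Busy}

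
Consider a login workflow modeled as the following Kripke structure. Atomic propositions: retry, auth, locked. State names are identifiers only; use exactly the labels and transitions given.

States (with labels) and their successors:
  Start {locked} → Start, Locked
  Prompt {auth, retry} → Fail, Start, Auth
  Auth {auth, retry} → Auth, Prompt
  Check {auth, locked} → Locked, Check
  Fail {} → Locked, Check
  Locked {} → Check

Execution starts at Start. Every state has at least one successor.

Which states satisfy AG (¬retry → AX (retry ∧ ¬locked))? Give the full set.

none

States satisfying ¬retry → AX (retry ∧ ¬locked): {Prompt, Auth}.
States satisfying AG (¬retry → AX (retry ∧ ¬locked)): ∅.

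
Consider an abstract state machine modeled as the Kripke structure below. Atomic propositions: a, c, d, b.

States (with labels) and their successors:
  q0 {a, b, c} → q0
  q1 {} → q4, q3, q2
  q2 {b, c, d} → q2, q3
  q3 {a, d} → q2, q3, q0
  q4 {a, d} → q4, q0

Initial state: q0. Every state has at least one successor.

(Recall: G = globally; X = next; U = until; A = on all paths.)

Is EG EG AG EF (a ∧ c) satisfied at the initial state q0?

Holds

States satisfying EG AG EF (a ∧ c): {q0, q1, q2, q3, q4}.
States satisfying EG EG AG EF (a ∧ c): {q0, q1, q2, q3, q4}.
q0 ∈ Sat(EG EG AG EF (a ∧ c)).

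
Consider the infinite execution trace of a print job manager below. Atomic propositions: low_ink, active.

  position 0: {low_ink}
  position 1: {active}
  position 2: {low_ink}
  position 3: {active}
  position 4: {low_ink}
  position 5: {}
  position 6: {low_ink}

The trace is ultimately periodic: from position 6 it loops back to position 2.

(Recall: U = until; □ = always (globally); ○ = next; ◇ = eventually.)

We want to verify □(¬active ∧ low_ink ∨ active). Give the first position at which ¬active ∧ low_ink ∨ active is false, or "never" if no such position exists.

Check ¬active ∧ low_ink ∨ active at each position in order: 0 ✓, 1 ✓, 2 ✓, 3 ✓, 4 ✓.
At position 5 the labels are {}, so ¬active ∧ low_ink ∨ active is false there. This is the first violation.

5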